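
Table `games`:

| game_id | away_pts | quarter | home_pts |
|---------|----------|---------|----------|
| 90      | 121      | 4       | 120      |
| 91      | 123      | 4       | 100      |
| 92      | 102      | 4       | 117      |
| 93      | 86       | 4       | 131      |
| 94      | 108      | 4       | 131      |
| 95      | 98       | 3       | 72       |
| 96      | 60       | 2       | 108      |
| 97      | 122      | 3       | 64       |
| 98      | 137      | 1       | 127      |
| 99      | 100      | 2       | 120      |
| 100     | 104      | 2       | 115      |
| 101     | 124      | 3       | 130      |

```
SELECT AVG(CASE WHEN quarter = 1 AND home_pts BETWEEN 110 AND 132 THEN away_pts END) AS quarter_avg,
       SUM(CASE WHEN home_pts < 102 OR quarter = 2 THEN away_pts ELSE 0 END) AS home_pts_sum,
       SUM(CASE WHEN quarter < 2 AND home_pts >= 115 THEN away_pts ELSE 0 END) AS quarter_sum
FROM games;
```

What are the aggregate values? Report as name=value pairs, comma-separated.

quarter_avg=137, home_pts_sum=607, quarter_sum=137

[quarter_avg: quarter = 1 AND home_pts BETWEEN 110 AND 132]
game_id=90: ✗
game_id=91: ✗
game_id=92: ✗
game_id=93: ✗
game_id=94: ✗
game_id=95: ✗
game_id=96: ✗
game_id=97: ✗
game_id=98: ✓ → 137
game_id=99: ✗
game_id=100: ✗
game_id=101: ✗
quarter_avg = 137
—
[home_pts_sum: home_pts < 102 OR quarter = 2]
game_id=90: ✗
game_id=91: ✓ → 123
game_id=92: ✗
game_id=93: ✗
game_id=94: ✗
game_id=95: ✓ → 98
game_id=96: ✓ → 60
game_id=97: ✓ → 122
game_id=98: ✗
game_id=99: ✓ → 100
game_id=100: ✓ → 104
game_id=101: ✗
home_pts_sum = 123 + 98 + 60 + 122 + 100 + 104 = 607
—
[quarter_sum: quarter < 2 AND home_pts >= 115]
game_id=90: ✗
game_id=91: ✗
game_id=92: ✗
game_id=93: ✗
game_id=94: ✗
game_id=95: ✗
game_id=96: ✗
game_id=97: ✗
game_id=98: ✓ → 137
game_id=99: ✗
game_id=100: ✗
game_id=101: ✗
quarter_sum = 137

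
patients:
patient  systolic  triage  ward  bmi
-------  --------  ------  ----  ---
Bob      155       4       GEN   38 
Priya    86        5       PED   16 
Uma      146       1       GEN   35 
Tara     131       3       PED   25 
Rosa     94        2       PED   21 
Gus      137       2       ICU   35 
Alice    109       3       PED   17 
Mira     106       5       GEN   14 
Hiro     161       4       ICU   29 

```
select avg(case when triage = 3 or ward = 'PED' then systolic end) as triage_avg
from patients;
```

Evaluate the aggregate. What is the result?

105

patient=Bob: ✗
patient=Priya: ✓ → 86
patient=Uma: ✗
patient=Tara: ✓ → 131
patient=Rosa: ✓ → 94
patient=Gus: ✗
patient=Alice: ✓ → 109
patient=Mira: ✗
patient=Hiro: ✗
triage_avg = (86 + 131 + 94 + 109) / 4 = 105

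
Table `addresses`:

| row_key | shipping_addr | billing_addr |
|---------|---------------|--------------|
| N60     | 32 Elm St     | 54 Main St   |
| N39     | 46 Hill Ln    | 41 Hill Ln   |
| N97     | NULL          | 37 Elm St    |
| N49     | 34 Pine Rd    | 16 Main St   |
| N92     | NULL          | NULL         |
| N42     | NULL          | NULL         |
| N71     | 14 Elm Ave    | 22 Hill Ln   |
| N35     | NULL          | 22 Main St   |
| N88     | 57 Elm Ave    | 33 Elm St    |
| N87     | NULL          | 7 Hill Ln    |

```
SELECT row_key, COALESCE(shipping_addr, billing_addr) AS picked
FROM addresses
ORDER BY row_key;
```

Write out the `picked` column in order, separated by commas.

row_key=N35: shipping_addr=NULL, billing_addr=22 Main St → 22 Main St
row_key=N39: shipping_addr=46 Hill Ln → 46 Hill Ln
row_key=N42: shipping_addr=NULL, billing_addr=NULL (all NULL) → NULL
row_key=N49: shipping_addr=34 Pine Rd → 34 Pine Rd
row_key=N60: shipping_addr=32 Elm St → 32 Elm St
row_key=N71: shipping_addr=14 Elm Ave → 14 Elm Ave
row_key=N87: shipping_addr=NULL, billing_addr=7 Hill Ln → 7 Hill Ln
row_key=N88: shipping_addr=57 Elm Ave → 57 Elm Ave
row_key=N92: shipping_addr=NULL, billing_addr=NULL (all NULL) → NULL
row_key=N97: shipping_addr=NULL, billing_addr=37 Elm St → 37 Elm St

22 Main St, 46 Hill Ln, NULL, 34 Pine Rd, 32 Elm St, 14 Elm Ave, 7 Hill Ln, 57 Elm Ave, NULL, 37 Elm St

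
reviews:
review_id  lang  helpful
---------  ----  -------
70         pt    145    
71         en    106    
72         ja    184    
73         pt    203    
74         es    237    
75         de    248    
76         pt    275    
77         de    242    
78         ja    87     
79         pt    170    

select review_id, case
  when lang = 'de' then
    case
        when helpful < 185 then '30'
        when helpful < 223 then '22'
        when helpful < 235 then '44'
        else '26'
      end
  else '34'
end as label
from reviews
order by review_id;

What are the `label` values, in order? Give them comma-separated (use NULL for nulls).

review_id=70: lang='pt' → outer ELSE → 34
review_id=71: lang='en' → outer ELSE → 34
review_id=72: lang='ja' → outer ELSE → 34
review_id=73: lang='pt' → outer ELSE → 34
review_id=74: lang='es' → outer ELSE → 34
review_id=75: lang='de' → inner[ELSE] → 26
review_id=76: lang='pt' → outer ELSE → 34
review_id=77: lang='de' → inner[ELSE] → 26
review_id=78: lang='ja' → outer ELSE → 34
review_id=79: lang='pt' → outer ELSE → 34

34, 34, 34, 34, 34, 26, 34, 26, 34, 34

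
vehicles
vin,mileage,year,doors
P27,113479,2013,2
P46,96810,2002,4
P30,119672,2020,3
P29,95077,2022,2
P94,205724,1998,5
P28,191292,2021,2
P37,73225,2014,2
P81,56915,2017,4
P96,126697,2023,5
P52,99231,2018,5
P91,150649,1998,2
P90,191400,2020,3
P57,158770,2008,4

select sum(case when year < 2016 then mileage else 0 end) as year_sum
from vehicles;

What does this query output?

798657

vin=P27: ✓ → 113479
vin=P46: ✓ → 96810
vin=P30: ✗
vin=P29: ✗
vin=P94: ✓ → 205724
vin=P28: ✗
vin=P37: ✓ → 73225
vin=P81: ✗
vin=P96: ✗
vin=P52: ✗
vin=P91: ✓ → 150649
vin=P90: ✗
vin=P57: ✓ → 158770
year_sum = 113479 + 96810 + 205724 + 73225 + 150649 + 158770 = 798657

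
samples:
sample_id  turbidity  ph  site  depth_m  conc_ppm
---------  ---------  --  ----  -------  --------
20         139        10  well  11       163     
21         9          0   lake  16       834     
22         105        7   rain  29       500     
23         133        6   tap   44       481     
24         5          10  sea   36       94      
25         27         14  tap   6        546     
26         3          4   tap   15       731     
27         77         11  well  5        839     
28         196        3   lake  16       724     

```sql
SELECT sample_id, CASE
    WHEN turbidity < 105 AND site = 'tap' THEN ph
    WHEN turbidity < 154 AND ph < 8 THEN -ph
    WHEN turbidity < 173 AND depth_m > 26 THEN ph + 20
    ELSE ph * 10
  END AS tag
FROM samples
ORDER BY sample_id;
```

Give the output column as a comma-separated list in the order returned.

sample_id=20: ELSE → 100
sample_id=21: turbidity < 154 AND ph < 8 → 0
sample_id=22: turbidity < 154 AND ph < 8 → -7
sample_id=23: turbidity < 154 AND ph < 8 → -6
sample_id=24: turbidity < 173 AND depth_m > 26 → 30
sample_id=25: turbidity < 105 AND site = 'tap' → 14
sample_id=26: turbidity < 105 AND site = 'tap' → 4
sample_id=27: ELSE → 110
sample_id=28: ELSE → 30

100, 0, -7, -6, 30, 14, 4, 110, 30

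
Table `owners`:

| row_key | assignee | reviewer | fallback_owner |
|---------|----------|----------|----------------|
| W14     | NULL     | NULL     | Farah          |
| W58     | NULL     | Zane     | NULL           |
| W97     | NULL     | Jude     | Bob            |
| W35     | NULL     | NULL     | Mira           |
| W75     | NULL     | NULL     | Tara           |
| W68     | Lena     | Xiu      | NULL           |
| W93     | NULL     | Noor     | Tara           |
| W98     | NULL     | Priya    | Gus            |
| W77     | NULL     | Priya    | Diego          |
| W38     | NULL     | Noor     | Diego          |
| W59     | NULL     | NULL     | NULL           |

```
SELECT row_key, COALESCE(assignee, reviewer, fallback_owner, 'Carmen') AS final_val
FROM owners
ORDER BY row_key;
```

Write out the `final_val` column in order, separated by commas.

Farah, Mira, Noor, Zane, Carmen, Lena, Tara, Priya, Noor, Jude, Priya

row_key=W14: assignee=NULL, reviewer=NULL, fallback_owner=Farah → Farah
row_key=W35: assignee=NULL, reviewer=NULL, fallback_owner=Mira → Mira
row_key=W38: assignee=NULL, reviewer=Noor → Noor
row_key=W58: assignee=NULL, reviewer=Zane → Zane
row_key=W59: assignee=NULL, reviewer=NULL, fallback_owner=NULL, → literal Carmen → Carmen
row_key=W68: assignee=Lena → Lena
row_key=W75: assignee=NULL, reviewer=NULL, fallback_owner=Tara → Tara
row_key=W77: assignee=NULL, reviewer=Priya → Priya
row_key=W93: assignee=NULL, reviewer=Noor → Noor
row_key=W97: assignee=NULL, reviewer=Jude → Jude
row_key=W98: assignee=NULL, reviewer=Priya → Priya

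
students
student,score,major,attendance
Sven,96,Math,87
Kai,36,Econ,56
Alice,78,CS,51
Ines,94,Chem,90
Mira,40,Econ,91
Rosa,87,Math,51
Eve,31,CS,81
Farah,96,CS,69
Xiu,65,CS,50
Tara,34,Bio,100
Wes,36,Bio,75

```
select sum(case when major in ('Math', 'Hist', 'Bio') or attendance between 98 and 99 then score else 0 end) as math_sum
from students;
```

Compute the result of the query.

253

student=Sven: ✓ → 96
student=Kai: ✗
student=Alice: ✗
student=Ines: ✗
student=Mira: ✗
student=Rosa: ✓ → 87
student=Eve: ✗
student=Farah: ✗
student=Xiu: ✗
student=Tara: ✓ → 34
student=Wes: ✓ → 36
math_sum = 96 + 87 + 34 + 36 = 253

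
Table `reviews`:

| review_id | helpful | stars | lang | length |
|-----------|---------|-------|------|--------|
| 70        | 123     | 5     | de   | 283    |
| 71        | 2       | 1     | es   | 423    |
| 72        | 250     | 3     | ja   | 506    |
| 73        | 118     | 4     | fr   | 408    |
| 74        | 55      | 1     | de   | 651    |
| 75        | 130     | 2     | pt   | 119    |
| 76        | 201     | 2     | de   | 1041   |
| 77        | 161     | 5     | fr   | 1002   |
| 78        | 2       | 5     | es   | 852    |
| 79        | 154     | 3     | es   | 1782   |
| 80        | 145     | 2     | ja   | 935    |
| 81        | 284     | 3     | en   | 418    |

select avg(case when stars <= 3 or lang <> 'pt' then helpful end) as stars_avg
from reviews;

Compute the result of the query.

135.4166666667

review_id=70: ✓ → 123
review_id=71: ✓ → 2
review_id=72: ✓ → 250
review_id=73: ✓ → 118
review_id=74: ✓ → 55
review_id=75: ✓ → 130
review_id=76: ✓ → 201
review_id=77: ✓ → 161
review_id=78: ✓ → 2
review_id=79: ✓ → 154
review_id=80: ✓ → 145
review_id=81: ✓ → 284
stars_avg = (123 + 2 + 250 + 118 + 55 + 130 + 201 + 161 + 2 + 154 + 145 + 284) / 12 = 135.4166666667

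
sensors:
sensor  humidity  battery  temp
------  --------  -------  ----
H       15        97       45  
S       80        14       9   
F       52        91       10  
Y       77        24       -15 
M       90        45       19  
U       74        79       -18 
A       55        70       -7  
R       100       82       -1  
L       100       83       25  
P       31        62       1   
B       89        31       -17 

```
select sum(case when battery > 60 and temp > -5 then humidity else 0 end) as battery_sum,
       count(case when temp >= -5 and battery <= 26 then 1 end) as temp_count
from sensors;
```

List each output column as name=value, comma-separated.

battery_sum=298, temp_count=1

[battery_sum: battery > 60 and temp > -5]
sensor=H: ✓ → 15
sensor=S: ✗
sensor=F: ✓ → 52
sensor=Y: ✗
sensor=M: ✗
sensor=U: ✗
sensor=A: ✗
sensor=R: ✓ → 100
sensor=L: ✓ → 100
sensor=P: ✓ → 31
sensor=B: ✗
battery_sum = 15 + 52 + 100 + 100 + 31 = 298
—
[temp_count: temp >= -5 and battery <= 26]
sensor=H: ✗
sensor=S: ✓ → 1
sensor=F: ✗
sensor=Y: ✗
sensor=M: ✗
sensor=U: ✗
sensor=A: ✗
sensor=R: ✗
sensor=L: ✗
sensor=P: ✗
sensor=B: ✗
temp_count = COUNT(1) = 1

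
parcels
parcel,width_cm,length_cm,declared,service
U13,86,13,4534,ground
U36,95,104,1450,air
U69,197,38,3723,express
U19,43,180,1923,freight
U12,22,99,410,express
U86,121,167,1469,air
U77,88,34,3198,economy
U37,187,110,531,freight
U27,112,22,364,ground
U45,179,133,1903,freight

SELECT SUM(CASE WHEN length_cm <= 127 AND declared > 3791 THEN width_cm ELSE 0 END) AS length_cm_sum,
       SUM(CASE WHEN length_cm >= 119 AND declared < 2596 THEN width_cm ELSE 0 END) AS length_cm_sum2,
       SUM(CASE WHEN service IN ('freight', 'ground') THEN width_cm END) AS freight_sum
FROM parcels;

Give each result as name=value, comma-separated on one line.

[length_cm_sum: length_cm <= 127 AND declared > 3791]
parcel=U13: ✓ → 86
parcel=U36: ✗
parcel=U69: ✗
parcel=U19: ✗
parcel=U12: ✗
parcel=U86: ✗
parcel=U77: ✗
parcel=U37: ✗
parcel=U27: ✗
parcel=U45: ✗
length_cm_sum = 86
—
[length_cm_sum2: length_cm >= 119 AND declared < 2596]
parcel=U13: ✗
parcel=U36: ✗
parcel=U69: ✗
parcel=U19: ✓ → 43
parcel=U12: ✗
parcel=U86: ✓ → 121
parcel=U77: ✗
parcel=U37: ✗
parcel=U27: ✗
parcel=U45: ✓ → 179
length_cm_sum2 = 43 + 121 + 179 = 343
—
[freight_sum: service IN ('freight', 'ground')]
parcel=U13: ✓ → 86
parcel=U36: ✗
parcel=U69: ✗
parcel=U19: ✓ → 43
parcel=U12: ✗
parcel=U86: ✗
parcel=U77: ✗
parcel=U37: ✓ → 187
parcel=U27: ✓ → 112
parcel=U45: ✓ → 179
freight_sum = 86 + 43 + 187 + 112 + 179 = 607

length_cm_sum=86, length_cm_sum2=343, freight_sum=607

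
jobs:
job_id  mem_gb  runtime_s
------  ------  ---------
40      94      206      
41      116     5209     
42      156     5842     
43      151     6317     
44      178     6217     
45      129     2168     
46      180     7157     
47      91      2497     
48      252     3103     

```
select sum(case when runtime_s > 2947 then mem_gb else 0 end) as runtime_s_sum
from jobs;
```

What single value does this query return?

job_id=40: ✗
job_id=41: ✓ → 116
job_id=42: ✓ → 156
job_id=43: ✓ → 151
job_id=44: ✓ → 178
job_id=45: ✗
job_id=46: ✓ → 180
job_id=47: ✗
job_id=48: ✓ → 252
runtime_s_sum = 116 + 156 + 151 + 178 + 180 + 252 = 1033

1033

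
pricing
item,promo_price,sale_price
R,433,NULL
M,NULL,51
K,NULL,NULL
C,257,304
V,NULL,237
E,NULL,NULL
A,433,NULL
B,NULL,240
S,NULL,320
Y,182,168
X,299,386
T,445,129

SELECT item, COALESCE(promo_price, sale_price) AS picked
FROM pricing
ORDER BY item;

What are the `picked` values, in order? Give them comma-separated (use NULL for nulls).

item=A: promo_price=433 → 433
item=B: promo_price=NULL, sale_price=240 → 240
item=C: promo_price=257 → 257
item=E: promo_price=NULL, sale_price=NULL (all NULL) → NULL
item=K: promo_price=NULL, sale_price=NULL (all NULL) → NULL
item=M: promo_price=NULL, sale_price=51 → 51
item=R: promo_price=433 → 433
item=S: promo_price=NULL, sale_price=320 → 320
item=T: promo_price=445 → 445
item=V: promo_price=NULL, sale_price=237 → 237
item=X: promo_price=299 → 299
item=Y: promo_price=182 → 182

433, 240, 257, NULL, NULL, 51, 433, 320, 445, 237, 299, 182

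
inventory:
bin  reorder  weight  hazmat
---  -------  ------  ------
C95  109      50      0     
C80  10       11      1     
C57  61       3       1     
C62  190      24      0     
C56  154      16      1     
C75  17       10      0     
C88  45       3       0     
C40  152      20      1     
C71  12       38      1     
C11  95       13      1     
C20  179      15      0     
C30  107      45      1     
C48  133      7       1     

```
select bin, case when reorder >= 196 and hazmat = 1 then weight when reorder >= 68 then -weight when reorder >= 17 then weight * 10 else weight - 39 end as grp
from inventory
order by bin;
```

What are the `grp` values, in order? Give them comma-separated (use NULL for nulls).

-13, -15, -45, -20, -7, -16, 30, -24, -1, 100, -28, 30, -50

bin=C11: reorder >= 68 → -13
bin=C20: reorder >= 68 → -15
bin=C30: reorder >= 68 → -45
bin=C40: reorder >= 68 → -20
bin=C48: reorder >= 68 → -7
bin=C56: reorder >= 68 → -16
bin=C57: reorder >= 17 → 30
bin=C62: reorder >= 68 → -24
bin=C71: ELSE → -1
bin=C75: reorder >= 17 → 100
bin=C80: ELSE → -28
bin=C88: reorder >= 17 → 30
bin=C95: reorder >= 68 → -50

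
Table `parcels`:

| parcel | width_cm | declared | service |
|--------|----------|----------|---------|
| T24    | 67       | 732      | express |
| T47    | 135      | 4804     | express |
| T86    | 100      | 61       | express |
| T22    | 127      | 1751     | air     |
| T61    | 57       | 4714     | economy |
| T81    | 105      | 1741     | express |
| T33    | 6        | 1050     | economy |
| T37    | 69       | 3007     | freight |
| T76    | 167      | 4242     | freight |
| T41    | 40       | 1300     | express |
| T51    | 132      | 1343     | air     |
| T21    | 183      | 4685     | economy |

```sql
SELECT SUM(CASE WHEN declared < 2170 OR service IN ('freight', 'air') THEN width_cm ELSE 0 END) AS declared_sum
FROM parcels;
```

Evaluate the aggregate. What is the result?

parcel=T24: ✓ → 67
parcel=T47: ✗
parcel=T86: ✓ → 100
parcel=T22: ✓ → 127
parcel=T61: ✗
parcel=T81: ✓ → 105
parcel=T33: ✓ → 6
parcel=T37: ✓ → 69
parcel=T76: ✓ → 167
parcel=T41: ✓ → 40
parcel=T51: ✓ → 132
parcel=T21: ✗
declared_sum = 67 + 100 + 127 + 105 + 6 + 69 + 167 + 40 + 132 = 813

813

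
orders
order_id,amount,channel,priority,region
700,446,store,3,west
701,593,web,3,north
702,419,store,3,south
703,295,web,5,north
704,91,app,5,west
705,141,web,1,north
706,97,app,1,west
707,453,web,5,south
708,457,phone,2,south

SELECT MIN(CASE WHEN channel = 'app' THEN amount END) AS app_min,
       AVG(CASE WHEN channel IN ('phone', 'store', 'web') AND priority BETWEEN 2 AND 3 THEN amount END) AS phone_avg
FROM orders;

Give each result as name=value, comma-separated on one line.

app_min=91, phone_avg=478.75

[app_min: channel = 'app']
order_id=700: ✗
order_id=701: ✗
order_id=702: ✗
order_id=703: ✗
order_id=704: ✓ → 91
order_id=705: ✗
order_id=706: ✓ → 97
order_id=707: ✗
order_id=708: ✗
app_min = MIN(91, 97) = 91
—
[phone_avg: channel IN ('phone', 'store', 'web') AND priority BETWEEN 2 AND 3]
order_id=700: ✓ → 446
order_id=701: ✓ → 593
order_id=702: ✓ → 419
order_id=703: ✗
order_id=704: ✗
order_id=705: ✗
order_id=706: ✗
order_id=707: ✗
order_id=708: ✓ → 457
phone_avg = (446 + 593 + 419 + 457) / 4 = 478.75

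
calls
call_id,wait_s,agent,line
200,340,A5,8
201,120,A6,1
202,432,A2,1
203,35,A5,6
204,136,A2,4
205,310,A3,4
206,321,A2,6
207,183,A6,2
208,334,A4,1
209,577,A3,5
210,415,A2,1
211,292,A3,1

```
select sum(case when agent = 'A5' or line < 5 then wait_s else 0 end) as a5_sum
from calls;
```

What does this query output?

2597

call_id=200: ✓ → 340
call_id=201: ✓ → 120
call_id=202: ✓ → 432
call_id=203: ✓ → 35
call_id=204: ✓ → 136
call_id=205: ✓ → 310
call_id=206: ✗
call_id=207: ✓ → 183
call_id=208: ✓ → 334
call_id=209: ✗
call_id=210: ✓ → 415
call_id=211: ✓ → 292
a5_sum = 340 + 120 + 432 + 35 + 136 + 310 + 183 + 334 + 415 + 292 = 2597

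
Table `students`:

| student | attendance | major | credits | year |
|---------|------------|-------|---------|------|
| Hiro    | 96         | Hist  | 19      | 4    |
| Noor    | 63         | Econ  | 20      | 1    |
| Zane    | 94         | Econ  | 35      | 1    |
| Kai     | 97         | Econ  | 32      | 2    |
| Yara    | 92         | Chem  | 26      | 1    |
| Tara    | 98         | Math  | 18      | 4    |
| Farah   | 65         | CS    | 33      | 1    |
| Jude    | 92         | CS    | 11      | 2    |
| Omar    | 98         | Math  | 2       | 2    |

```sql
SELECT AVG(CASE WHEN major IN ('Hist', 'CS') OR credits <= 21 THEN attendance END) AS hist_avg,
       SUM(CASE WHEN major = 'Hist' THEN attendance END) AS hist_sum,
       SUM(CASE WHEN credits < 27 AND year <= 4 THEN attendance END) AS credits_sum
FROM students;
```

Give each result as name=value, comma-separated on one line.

[hist_avg: major IN ('Hist', 'CS') OR credits <= 21]
student=Hiro: ✓ → 96
student=Noor: ✓ → 63
student=Zane: ✗
student=Kai: ✗
student=Yara: ✗
student=Tara: ✓ → 98
student=Farah: ✓ → 65
student=Jude: ✓ → 92
student=Omar: ✓ → 98
hist_avg = (96 + 63 + 98 + 65 + 92 + 98) / 6 = 85.3333333333
—
[hist_sum: major = 'Hist']
student=Hiro: ✓ → 96
student=Noor: ✗
student=Zane: ✗
student=Kai: ✗
student=Yara: ✗
student=Tara: ✗
student=Farah: ✗
student=Jude: ✗
student=Omar: ✗
hist_sum = 96
—
[credits_sum: credits < 27 AND year <= 4]
student=Hiro: ✓ → 96
student=Noor: ✓ → 63
student=Zane: ✗
student=Kai: ✗
student=Yara: ✓ → 92
student=Tara: ✓ → 98
student=Farah: ✗
student=Jude: ✓ → 92
student=Omar: ✓ → 98
credits_sum = 96 + 63 + 92 + 98 + 92 + 98 = 539

hist_avg=85.3333333333, hist_sum=96, credits_sum=539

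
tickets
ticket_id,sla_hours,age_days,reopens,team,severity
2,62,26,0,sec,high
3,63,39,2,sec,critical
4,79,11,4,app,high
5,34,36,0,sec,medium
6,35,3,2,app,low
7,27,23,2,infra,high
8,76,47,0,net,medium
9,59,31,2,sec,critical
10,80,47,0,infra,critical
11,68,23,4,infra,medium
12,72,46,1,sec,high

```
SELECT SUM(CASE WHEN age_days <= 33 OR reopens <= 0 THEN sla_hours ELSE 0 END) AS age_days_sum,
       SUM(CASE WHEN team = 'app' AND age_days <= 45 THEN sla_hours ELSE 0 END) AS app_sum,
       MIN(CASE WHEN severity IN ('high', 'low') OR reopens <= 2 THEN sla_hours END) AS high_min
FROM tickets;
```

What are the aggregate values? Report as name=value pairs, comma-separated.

age_days_sum=520, app_sum=114, high_min=27

[age_days_sum: age_days <= 33 OR reopens <= 0]
ticket_id=2: ✓ → 62
ticket_id=3: ✗
ticket_id=4: ✓ → 79
ticket_id=5: ✓ → 34
ticket_id=6: ✓ → 35
ticket_id=7: ✓ → 27
ticket_id=8: ✓ → 76
ticket_id=9: ✓ → 59
ticket_id=10: ✓ → 80
ticket_id=11: ✓ → 68
ticket_id=12: ✗
age_days_sum = 62 + 79 + 34 + 35 + 27 + 76 + 59 + 80 + 68 = 520
—
[app_sum: team = 'app' AND age_days <= 45]
ticket_id=2: ✗
ticket_id=3: ✗
ticket_id=4: ✓ → 79
ticket_id=5: ✗
ticket_id=6: ✓ → 35
ticket_id=7: ✗
ticket_id=8: ✗
ticket_id=9: ✗
ticket_id=10: ✗
ticket_id=11: ✗
ticket_id=12: ✗
app_sum = 79 + 35 = 114
—
[high_min: severity IN ('high', 'low') OR reopens <= 2]
ticket_id=2: ✓ → 62
ticket_id=3: ✓ → 63
ticket_id=4: ✓ → 79
ticket_id=5: ✓ → 34
ticket_id=6: ✓ → 35
ticket_id=7: ✓ → 27
ticket_id=8: ✓ → 76
ticket_id=9: ✓ → 59
ticket_id=10: ✓ → 80
ticket_id=11: ✗
ticket_id=12: ✓ → 72
high_min = MIN(62, 63, 79, 34, 35, 27, 76, 59, 80, 72) = 27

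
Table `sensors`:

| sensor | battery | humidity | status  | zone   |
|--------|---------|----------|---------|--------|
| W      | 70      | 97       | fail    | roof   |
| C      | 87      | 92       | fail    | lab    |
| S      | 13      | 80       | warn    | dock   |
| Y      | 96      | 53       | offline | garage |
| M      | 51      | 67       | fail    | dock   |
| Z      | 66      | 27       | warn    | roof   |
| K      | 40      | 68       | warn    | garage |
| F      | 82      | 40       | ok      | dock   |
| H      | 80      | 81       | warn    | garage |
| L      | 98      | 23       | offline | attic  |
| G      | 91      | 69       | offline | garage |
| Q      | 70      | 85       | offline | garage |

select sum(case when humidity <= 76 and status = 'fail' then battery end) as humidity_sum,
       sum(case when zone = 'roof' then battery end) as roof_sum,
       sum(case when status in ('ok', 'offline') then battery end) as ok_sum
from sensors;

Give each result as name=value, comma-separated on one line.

humidity_sum=51, roof_sum=136, ok_sum=437

[humidity_sum: humidity <= 76 and status = 'fail']
sensor=W: ✗
sensor=C: ✗
sensor=S: ✗
sensor=Y: ✗
sensor=M: ✓ → 51
sensor=Z: ✗
sensor=K: ✗
sensor=F: ✗
sensor=H: ✗
sensor=L: ✗
sensor=G: ✗
sensor=Q: ✗
humidity_sum = 51
—
[roof_sum: zone = 'roof']
sensor=W: ✓ → 70
sensor=C: ✗
sensor=S: ✗
sensor=Y: ✗
sensor=M: ✗
sensor=Z: ✓ → 66
sensor=K: ✗
sensor=F: ✗
sensor=H: ✗
sensor=L: ✗
sensor=G: ✗
sensor=Q: ✗
roof_sum = 70 + 66 = 136
—
[ok_sum: status in ('ok', 'offline')]
sensor=W: ✗
sensor=C: ✗
sensor=S: ✗
sensor=Y: ✓ → 96
sensor=M: ✗
sensor=Z: ✗
sensor=K: ✗
sensor=F: ✓ → 82
sensor=H: ✗
sensor=L: ✓ → 98
sensor=G: ✓ → 91
sensor=Q: ✓ → 70
ok_sum = 96 + 82 + 98 + 91 + 70 = 437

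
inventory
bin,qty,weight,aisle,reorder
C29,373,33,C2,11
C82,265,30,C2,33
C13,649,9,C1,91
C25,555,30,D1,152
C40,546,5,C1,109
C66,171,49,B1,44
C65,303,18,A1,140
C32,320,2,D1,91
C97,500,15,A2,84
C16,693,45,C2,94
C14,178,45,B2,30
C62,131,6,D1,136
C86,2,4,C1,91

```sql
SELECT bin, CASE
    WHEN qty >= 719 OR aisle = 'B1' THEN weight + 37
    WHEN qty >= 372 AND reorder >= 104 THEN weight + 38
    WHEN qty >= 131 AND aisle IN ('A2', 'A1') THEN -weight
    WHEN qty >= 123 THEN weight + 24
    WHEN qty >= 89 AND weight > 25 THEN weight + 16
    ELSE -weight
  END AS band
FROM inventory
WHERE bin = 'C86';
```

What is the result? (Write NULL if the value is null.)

bin = C86: qty=2, weight=4, aisle=C1, reorder=91.
qty >= 719 OR aisle = 'B1' → false
qty >= 372 AND reorder >= 104 → false
qty >= 131 AND aisle IN ('A2', 'A1') → false
qty >= 123 → false
qty >= 89 AND weight > 25 → false
No prior WHEN matched → ELSE → -4

-4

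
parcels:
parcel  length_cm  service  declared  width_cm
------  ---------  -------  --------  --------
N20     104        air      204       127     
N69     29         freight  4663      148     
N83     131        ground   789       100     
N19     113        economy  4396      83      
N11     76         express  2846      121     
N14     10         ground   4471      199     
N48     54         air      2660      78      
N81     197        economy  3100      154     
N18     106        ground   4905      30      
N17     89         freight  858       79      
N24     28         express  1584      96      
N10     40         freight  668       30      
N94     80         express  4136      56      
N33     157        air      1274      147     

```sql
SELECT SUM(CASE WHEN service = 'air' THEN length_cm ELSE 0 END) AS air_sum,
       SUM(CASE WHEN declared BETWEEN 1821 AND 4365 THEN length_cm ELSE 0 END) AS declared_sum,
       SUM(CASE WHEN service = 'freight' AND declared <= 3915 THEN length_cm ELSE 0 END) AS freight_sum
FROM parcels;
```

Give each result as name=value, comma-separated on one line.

[air_sum: service = 'air']
parcel=N20: ✓ → 104
parcel=N69: ✗
parcel=N83: ✗
parcel=N19: ✗
parcel=N11: ✗
parcel=N14: ✗
parcel=N48: ✓ → 54
parcel=N81: ✗
parcel=N18: ✗
parcel=N17: ✗
parcel=N24: ✗
parcel=N10: ✗
parcel=N94: ✗
parcel=N33: ✓ → 157
air_sum = 104 + 54 + 157 = 315
—
[declared_sum: declared BETWEEN 1821 AND 4365]
parcel=N20: ✗
parcel=N69: ✗
parcel=N83: ✗
parcel=N19: ✗
parcel=N11: ✓ → 76
parcel=N14: ✗
parcel=N48: ✓ → 54
parcel=N81: ✓ → 197
parcel=N18: ✗
parcel=N17: ✗
parcel=N24: ✗
parcel=N10: ✗
parcel=N94: ✓ → 80
parcel=N33: ✗
declared_sum = 76 + 54 + 197 + 80 = 407
—
[freight_sum: service = 'freight' AND declared <= 3915]
parcel=N20: ✗
parcel=N69: ✗
parcel=N83: ✗
parcel=N19: ✗
parcel=N11: ✗
parcel=N14: ✗
parcel=N48: ✗
parcel=N81: ✗
parcel=N18: ✗
parcel=N17: ✓ → 89
parcel=N24: ✗
parcel=N10: ✓ → 40
parcel=N94: ✗
parcel=N33: ✗
freight_sum = 89 + 40 = 129

air_sum=315, declared_sum=407, freight_sum=129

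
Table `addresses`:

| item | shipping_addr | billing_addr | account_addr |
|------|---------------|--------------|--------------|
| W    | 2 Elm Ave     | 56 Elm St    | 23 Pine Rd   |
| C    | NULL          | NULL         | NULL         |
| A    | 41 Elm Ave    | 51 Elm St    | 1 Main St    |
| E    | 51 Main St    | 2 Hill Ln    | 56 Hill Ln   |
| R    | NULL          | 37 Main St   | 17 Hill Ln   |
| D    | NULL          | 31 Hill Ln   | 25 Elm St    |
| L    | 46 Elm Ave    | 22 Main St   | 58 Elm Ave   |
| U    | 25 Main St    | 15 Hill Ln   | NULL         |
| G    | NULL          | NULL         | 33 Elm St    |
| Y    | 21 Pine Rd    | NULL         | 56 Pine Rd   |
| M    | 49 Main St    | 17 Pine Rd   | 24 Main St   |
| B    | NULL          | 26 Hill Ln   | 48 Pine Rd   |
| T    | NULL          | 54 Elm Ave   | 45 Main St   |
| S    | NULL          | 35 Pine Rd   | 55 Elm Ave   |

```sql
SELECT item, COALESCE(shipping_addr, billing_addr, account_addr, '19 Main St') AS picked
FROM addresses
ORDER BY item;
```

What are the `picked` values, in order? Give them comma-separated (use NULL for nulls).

item=A: shipping_addr=41 Elm Ave → 41 Elm Ave
item=B: shipping_addr=NULL, billing_addr=26 Hill Ln → 26 Hill Ln
item=C: shipping_addr=NULL, billing_addr=NULL, account_addr=NULL, → literal 19 Main St → 19 Main St
item=D: shipping_addr=NULL, billing_addr=31 Hill Ln → 31 Hill Ln
item=E: shipping_addr=51 Main St → 51 Main St
item=G: shipping_addr=NULL, billing_addr=NULL, account_addr=33 Elm St → 33 Elm St
item=L: shipping_addr=46 Elm Ave → 46 Elm Ave
item=M: shipping_addr=49 Main St → 49 Main St
item=R: shipping_addr=NULL, billing_addr=37 Main St → 37 Main St
item=S: shipping_addr=NULL, billing_addr=35 Pine Rd → 35 Pine Rd
item=T: shipping_addr=NULL, billing_addr=54 Elm Ave → 54 Elm Ave
item=U: shipping_addr=25 Main St → 25 Main St
item=W: shipping_addr=2 Elm Ave → 2 Elm Ave
item=Y: shipping_addr=21 Pine Rd → 21 Pine Rd

41 Elm Ave, 26 Hill Ln, 19 Main St, 31 Hill Ln, 51 Main St, 33 Elm St, 46 Elm Ave, 49 Main St, 37 Main St, 35 Pine Rd, 54 Elm Ave, 25 Main St, 2 Elm Ave, 21 Pine Rd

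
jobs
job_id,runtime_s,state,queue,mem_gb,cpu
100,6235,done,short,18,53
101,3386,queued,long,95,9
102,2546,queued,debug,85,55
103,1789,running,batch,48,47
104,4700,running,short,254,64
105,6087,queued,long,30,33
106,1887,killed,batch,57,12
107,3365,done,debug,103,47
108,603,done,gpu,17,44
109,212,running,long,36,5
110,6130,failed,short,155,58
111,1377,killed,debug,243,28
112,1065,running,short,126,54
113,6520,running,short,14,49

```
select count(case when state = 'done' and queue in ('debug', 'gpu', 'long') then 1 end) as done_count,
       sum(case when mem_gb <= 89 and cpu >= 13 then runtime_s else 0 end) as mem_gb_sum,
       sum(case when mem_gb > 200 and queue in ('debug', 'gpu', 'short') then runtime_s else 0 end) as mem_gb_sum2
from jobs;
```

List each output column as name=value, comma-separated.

done_count=2, mem_gb_sum=23780, mem_gb_sum2=6077

[done_count: state = 'done' and queue in ('debug', 'gpu', 'long')]
job_id=100: ✗
job_id=101: ✗
job_id=102: ✗
job_id=103: ✗
job_id=104: ✗
job_id=105: ✗
job_id=106: ✗
job_id=107: ✓ → 1
job_id=108: ✓ → 1
job_id=109: ✗
job_id=110: ✗
job_id=111: ✗
job_id=112: ✗
job_id=113: ✗
done_count = COUNT(1, 1) = 2
—
[mem_gb_sum: mem_gb <= 89 and cpu >= 13]
job_id=100: ✓ → 6235
job_id=101: ✗
job_id=102: ✓ → 2546
job_id=103: ✓ → 1789
job_id=104: ✗
job_id=105: ✓ → 6087
job_id=106: ✗
job_id=107: ✗
job_id=108: ✓ → 603
job_id=109: ✗
job_id=110: ✗
job_id=111: ✗
job_id=112: ✗
job_id=113: ✓ → 6520
mem_gb_sum = 6235 + 2546 + 1789 + 6087 + 603 + 6520 = 23780
—
[mem_gb_sum2: mem_gb > 200 and queue in ('debug', 'gpu', 'short')]
job_id=100: ✗
job_id=101: ✗
job_id=102: ✗
job_id=103: ✗
job_id=104: ✓ → 4700
job_id=105: ✗
job_id=106: ✗
job_id=107: ✗
job_id=108: ✗
job_id=109: ✗
job_id=110: ✗
job_id=111: ✓ → 1377
job_id=112: ✗
job_id=113: ✗
mem_gb_sum2 = 4700 + 1377 = 6077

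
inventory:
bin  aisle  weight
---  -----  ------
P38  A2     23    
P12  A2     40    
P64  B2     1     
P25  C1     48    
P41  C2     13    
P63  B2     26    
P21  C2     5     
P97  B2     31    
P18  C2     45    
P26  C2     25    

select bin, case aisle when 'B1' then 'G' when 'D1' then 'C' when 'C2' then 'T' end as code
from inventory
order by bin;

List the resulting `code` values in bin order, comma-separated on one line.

bin=P12: (no match → NULL) → NULL
bin=P18: aisle='C2' → T
bin=P21: aisle='C2' → T
bin=P25: (no match → NULL) → NULL
bin=P26: aisle='C2' → T
bin=P38: (no match → NULL) → NULL
bin=P41: aisle='C2' → T
bin=P63: (no match → NULL) → NULL
bin=P64: (no match → NULL) → NULL
bin=P97: (no match → NULL) → NULL

NULL, T, T, NULL, T, NULL, T, NULL, NULL, NULL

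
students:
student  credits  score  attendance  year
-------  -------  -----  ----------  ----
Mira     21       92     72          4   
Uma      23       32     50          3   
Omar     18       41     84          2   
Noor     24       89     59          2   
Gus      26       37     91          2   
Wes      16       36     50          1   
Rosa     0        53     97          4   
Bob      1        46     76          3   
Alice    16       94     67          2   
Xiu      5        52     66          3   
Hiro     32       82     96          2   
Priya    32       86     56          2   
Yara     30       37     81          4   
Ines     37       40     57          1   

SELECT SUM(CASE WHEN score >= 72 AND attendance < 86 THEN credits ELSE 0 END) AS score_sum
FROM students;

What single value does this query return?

student=Mira: ✓ → 21
student=Uma: ✗
student=Omar: ✗
student=Noor: ✓ → 24
student=Gus: ✗
student=Wes: ✗
student=Rosa: ✗
student=Bob: ✗
student=Alice: ✓ → 16
student=Xiu: ✗
student=Hiro: ✗
student=Priya: ✓ → 32
student=Yara: ✗
student=Ines: ✗
score_sum = 21 + 24 + 16 + 32 = 93

93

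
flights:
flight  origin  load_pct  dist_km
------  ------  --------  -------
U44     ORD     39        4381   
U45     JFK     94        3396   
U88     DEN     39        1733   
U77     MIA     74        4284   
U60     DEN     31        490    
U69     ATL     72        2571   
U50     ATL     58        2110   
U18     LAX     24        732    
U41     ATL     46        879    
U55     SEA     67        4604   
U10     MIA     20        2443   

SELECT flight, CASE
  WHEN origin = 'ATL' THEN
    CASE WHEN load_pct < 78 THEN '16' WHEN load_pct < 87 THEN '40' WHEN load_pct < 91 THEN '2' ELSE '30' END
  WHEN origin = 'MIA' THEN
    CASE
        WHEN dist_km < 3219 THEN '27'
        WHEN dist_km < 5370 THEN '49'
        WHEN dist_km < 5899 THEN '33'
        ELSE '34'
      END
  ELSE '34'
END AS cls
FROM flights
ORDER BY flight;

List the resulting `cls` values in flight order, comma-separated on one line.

27, 34, 16, 34, 34, 16, 34, 34, 16, 49, 34

flight=U10: origin='MIA' → inner[dist_km < 3219] → 27
flight=U18: origin='LAX' → outer ELSE → 34
flight=U41: origin='ATL' → inner[load_pct < 78] → 16
flight=U44: origin='ORD' → outer ELSE → 34
flight=U45: origin='JFK' → outer ELSE → 34
flight=U50: origin='ATL' → inner[load_pct < 78] → 16
flight=U55: origin='SEA' → outer ELSE → 34
flight=U60: origin='DEN' → outer ELSE → 34
flight=U69: origin='ATL' → inner[load_pct < 78] → 16
flight=U77: origin='MIA' → inner[dist_km < 5370] → 49
flight=U88: origin='DEN' → outer ELSE → 34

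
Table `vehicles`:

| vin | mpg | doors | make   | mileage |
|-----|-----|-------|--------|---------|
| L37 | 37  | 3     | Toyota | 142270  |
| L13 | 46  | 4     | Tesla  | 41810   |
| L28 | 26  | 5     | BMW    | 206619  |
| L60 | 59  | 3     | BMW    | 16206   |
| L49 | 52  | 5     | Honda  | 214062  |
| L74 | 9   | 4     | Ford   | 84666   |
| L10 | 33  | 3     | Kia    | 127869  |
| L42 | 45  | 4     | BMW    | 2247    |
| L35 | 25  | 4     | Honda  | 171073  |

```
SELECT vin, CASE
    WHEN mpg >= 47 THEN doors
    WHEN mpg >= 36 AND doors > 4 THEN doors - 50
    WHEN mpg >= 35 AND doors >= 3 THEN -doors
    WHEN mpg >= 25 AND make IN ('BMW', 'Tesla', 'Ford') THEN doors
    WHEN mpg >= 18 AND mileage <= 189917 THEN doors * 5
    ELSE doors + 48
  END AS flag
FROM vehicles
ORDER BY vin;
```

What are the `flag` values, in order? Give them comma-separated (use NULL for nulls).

vin=L10: mpg >= 18 AND mileage <= 189917 → 15
vin=L13: mpg >= 35 AND doors >= 3 → -4
vin=L28: mpg >= 25 AND make IN ('BMW', 'Tesla', 'Ford') → 5
vin=L35: mpg >= 18 AND mileage <= 189917 → 20
vin=L37: mpg >= 35 AND doors >= 3 → -3
vin=L42: mpg >= 35 AND doors >= 3 → -4
vin=L49: mpg >= 47 → 5
vin=L60: mpg >= 47 → 3
vin=L74: ELSE → 52

15, -4, 5, 20, -3, -4, 5, 3, 52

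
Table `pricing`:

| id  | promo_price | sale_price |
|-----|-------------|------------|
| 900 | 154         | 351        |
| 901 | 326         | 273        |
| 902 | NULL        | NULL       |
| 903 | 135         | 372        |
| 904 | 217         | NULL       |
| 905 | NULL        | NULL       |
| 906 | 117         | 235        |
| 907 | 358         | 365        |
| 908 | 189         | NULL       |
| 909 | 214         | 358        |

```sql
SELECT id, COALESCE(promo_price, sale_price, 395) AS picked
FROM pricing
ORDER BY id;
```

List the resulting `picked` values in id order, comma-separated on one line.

id=900: promo_price=154 → 154
id=901: promo_price=326 → 326
id=902: promo_price=NULL, sale_price=NULL, → literal 395 → 395
id=903: promo_price=135 → 135
id=904: promo_price=217 → 217
id=905: promo_price=NULL, sale_price=NULL, → literal 395 → 395
id=906: promo_price=117 → 117
id=907: promo_price=358 → 358
id=908: promo_price=189 → 189
id=909: promo_price=214 → 214

154, 326, 395, 135, 217, 395, 117, 358, 189, 214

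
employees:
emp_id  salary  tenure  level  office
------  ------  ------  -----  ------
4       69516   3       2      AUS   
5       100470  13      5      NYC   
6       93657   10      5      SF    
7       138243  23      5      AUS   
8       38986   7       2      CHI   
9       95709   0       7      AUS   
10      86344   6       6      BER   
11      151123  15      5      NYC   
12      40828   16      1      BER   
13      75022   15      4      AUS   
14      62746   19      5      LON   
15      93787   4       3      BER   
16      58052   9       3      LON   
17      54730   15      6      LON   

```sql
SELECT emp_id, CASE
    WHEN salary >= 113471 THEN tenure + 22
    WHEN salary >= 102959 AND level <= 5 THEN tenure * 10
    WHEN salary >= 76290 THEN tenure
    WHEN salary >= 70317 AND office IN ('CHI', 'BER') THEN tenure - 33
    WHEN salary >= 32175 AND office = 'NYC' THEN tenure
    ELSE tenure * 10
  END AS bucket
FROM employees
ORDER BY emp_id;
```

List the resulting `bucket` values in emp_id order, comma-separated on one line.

30, 13, 10, 45, 70, 0, 6, 37, 160, 150, 190, 4, 90, 150

emp_id=4: ELSE → 30
emp_id=5: salary >= 76290 → 13
emp_id=6: salary >= 76290 → 10
emp_id=7: salary >= 113471 → 45
emp_id=8: ELSE → 70
emp_id=9: salary >= 76290 → 0
emp_id=10: salary >= 76290 → 6
emp_id=11: salary >= 113471 → 37
emp_id=12: ELSE → 160
emp_id=13: ELSE → 150
emp_id=14: ELSE → 190
emp_id=15: salary >= 76290 → 4
emp_id=16: ELSE → 90
emp_id=17: ELSE → 150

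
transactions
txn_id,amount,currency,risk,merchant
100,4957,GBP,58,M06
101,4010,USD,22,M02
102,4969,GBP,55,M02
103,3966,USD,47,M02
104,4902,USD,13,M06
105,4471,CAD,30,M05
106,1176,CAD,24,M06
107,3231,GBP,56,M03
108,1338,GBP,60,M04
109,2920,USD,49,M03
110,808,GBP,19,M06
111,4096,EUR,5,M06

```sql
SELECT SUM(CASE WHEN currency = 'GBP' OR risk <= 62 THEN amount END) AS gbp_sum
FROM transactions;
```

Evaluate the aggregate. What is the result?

txn_id=100: ✓ → 4957
txn_id=101: ✓ → 4010
txn_id=102: ✓ → 4969
txn_id=103: ✓ → 3966
txn_id=104: ✓ → 4902
txn_id=105: ✓ → 4471
txn_id=106: ✓ → 1176
txn_id=107: ✓ → 3231
txn_id=108: ✓ → 1338
txn_id=109: ✓ → 2920
txn_id=110: ✓ → 808
txn_id=111: ✓ → 4096
gbp_sum = 4957 + 4010 + 4969 + 3966 + 4902 + 4471 + 1176 + 3231 + 1338 + 2920 + 808 + 4096 = 40844

40844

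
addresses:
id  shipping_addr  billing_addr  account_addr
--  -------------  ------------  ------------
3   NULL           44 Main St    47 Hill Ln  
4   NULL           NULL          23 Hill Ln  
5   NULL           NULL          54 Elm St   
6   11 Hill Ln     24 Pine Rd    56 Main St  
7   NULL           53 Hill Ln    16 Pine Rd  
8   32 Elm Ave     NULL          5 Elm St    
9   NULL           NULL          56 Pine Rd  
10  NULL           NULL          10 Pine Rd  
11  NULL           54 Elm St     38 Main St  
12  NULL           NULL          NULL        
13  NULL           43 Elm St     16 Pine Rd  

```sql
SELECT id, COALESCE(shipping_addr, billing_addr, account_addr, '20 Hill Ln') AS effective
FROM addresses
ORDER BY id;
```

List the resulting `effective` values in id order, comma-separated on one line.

id=3: shipping_addr=NULL, billing_addr=44 Main St → 44 Main St
id=4: shipping_addr=NULL, billing_addr=NULL, account_addr=23 Hill Ln → 23 Hill Ln
id=5: shipping_addr=NULL, billing_addr=NULL, account_addr=54 Elm St → 54 Elm St
id=6: shipping_addr=11 Hill Ln → 11 Hill Ln
id=7: shipping_addr=NULL, billing_addr=53 Hill Ln → 53 Hill Ln
id=8: shipping_addr=32 Elm Ave → 32 Elm Ave
id=9: shipping_addr=NULL, billing_addr=NULL, account_addr=56 Pine Rd → 56 Pine Rd
id=10: shipping_addr=NULL, billing_addr=NULL, account_addr=10 Pine Rd → 10 Pine Rd
id=11: shipping_addr=NULL, billing_addr=54 Elm St → 54 Elm St
id=12: shipping_addr=NULL, billing_addr=NULL, account_addr=NULL, → literal 20 Hill Ln → 20 Hill Ln
id=13: shipping_addr=NULL, billing_addr=43 Elm St → 43 Elm St

44 Main St, 23 Hill Ln, 54 Elm St, 11 Hill Ln, 53 Hill Ln, 32 Elm Ave, 56 Pine Rd, 10 Pine Rd, 54 Elm St, 20 Hill Ln, 43 Elm St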